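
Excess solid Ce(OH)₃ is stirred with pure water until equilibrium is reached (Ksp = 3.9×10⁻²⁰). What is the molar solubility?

Ce(OH)₃(s) ⇌ Ce³⁺(aq) + 3 OH⁻(aq)
Call the molar solubility s, so that [Ce³⁺] = s and [OH⁻] = 3s.
Ksp = [Ce³⁺][OH⁻]^3 = s · (3s)^3 = 27s^4
27s^4 = 3.9×10⁻²⁰  ⇒  s^4 = 1.4×10⁻²¹
s = (1.4×10⁻²¹)^(1/4) = 6.2×10⁻⁶ mol/L

6.2×10⁻⁶ M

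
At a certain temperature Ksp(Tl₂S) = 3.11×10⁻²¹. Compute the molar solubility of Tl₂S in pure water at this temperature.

9.20×10⁻⁸ M

Tl₂S(s) ⇌ 2 Tl⁺(aq) + S²⁻(aq)
Call the molar solubility s, so that [Tl⁺] = 2s and [S²⁻] = s.
Ksp = [Tl⁺]^2[S²⁻] = (2s)^2 · s = 4s^3
4s^3 = 3.11×10⁻²¹  ⇒  s^3 = 7.78×10⁻²²
Taking the 3rd root, s = 9.20×10⁻⁸ M.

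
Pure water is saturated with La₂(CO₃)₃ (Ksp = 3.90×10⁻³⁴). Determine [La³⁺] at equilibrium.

1.63×10⁻⁷ M

La₂(CO₃)₃(s) ⇌ 2 La³⁺(aq) + 3 CO₃²⁻(aq)
Call the molar solubility s, so that [La³⁺] = 2s and [CO₃²⁻] = 3s.
Ksp = [La³⁺]^2[CO₃²⁻]^3 = (2s)^2 · (3s)^3 = 108s^5 = 3.90×10⁻³⁴
s = 8.16×10⁻⁸ mol L⁻¹
[La³⁺] = 2s = 1.63×10⁻⁷ mol L⁻¹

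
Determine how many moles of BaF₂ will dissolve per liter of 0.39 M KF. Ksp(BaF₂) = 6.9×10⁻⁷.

4.5×10⁻⁶ M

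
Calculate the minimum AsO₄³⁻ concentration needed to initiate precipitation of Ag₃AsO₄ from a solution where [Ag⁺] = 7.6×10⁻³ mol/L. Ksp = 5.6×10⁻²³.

1.3×10⁻¹⁶ M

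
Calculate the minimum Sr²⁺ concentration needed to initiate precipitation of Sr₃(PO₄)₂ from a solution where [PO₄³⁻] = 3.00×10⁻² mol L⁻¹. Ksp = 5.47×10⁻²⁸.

Each salt precipitates once Q = Ksp for that salt.
Sr₃(PO₄)₂(s) ⇌ 3 Sr²⁺(aq) + 2 PO₄³⁻(aq)
Ksp = [Sr²⁺]^3[PO₄³⁻]^2 = [Sr²⁺]^3(3.00×10⁻²)^2
[Sr²⁺]^3 = 5.47×10⁻²⁸ / (3.00×10⁻²)^2 = 6.08×10⁻²⁵
[Sr²⁺] = 8.47×10⁻⁹ mol L⁻¹

8.47×10⁻⁹ M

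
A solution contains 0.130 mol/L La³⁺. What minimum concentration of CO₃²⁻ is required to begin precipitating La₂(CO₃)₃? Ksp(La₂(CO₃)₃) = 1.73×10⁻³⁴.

Precipitation begins when Q = Ksp.
La₂(CO₃)₃(s) ⇌ 2 La³⁺(aq) + 3 CO₃²⁻(aq)
Ksp = [La³⁺]^2[CO₃²⁻]^3 = [CO₃²⁻]^3(0.130)^2
[CO₃²⁻]^3 = 1.73×10⁻³⁴ / (0.130)^2 = 1.02×10⁻³²
[CO₃²⁻] = 2.17×10⁻¹¹ mol/L

2.17×10⁻¹¹ M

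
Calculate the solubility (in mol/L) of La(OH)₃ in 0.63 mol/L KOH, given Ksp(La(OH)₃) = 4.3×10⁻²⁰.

La(OH)₃(s) ⇌ La³⁺(aq) + 3 OH⁻(aq)
The solution already contains OH⁻ at 0.63 mol/L. Let s be the molar solubility of La(OH)₃.
[OH⁻] ≈ 0.63 mol/L (common ion dominates); [La³⁺] = s.
Ksp = [La³⁺][OH⁻]^3 = s(0.63)^3
s = 4.3×10⁻²⁰ / (0.63)^3 = 1.7×10⁻¹⁹
s = 1.7×10⁻¹⁹ mol/L

1.7×10⁻¹⁹ M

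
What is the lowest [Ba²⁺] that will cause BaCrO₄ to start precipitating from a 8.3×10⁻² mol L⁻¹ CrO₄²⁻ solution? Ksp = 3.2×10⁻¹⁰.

3.9×10⁻⁹ M

Each salt precipitates once Q = Ksp for that salt.
BaCrO₄(s) ⇌ Ba²⁺(aq) + CrO₄²⁻(aq)
Ksp = [Ba²⁺][CrO₄²⁻] = [Ba²⁺](8.3×10⁻²)
[Ba²⁺] = 3.2×10⁻¹⁰ / (8.3×10⁻²) = 3.9×10⁻⁹
[Ba²⁺] = 3.9×10⁻⁹ mol L⁻¹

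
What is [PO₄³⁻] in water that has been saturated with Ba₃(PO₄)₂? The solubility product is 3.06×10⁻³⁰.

9.81×10⁻⁷ M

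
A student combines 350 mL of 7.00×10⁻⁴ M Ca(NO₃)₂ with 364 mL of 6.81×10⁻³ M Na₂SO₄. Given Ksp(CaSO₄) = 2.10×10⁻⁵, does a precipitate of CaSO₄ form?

No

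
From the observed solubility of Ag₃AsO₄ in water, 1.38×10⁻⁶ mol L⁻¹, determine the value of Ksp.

Ag₃AsO₄(s) ⇌ 3 Ag⁺(aq) + AsO₄³⁻(aq)
Call the molar solubility s, so that [Ag⁺] = 3s and [AsO₄³⁻] = s.
Ksp = [Ag⁺]^3[AsO₄³⁻] = (3s)^3 · s = 27s^4
Ksp = 27 × (1.38×10⁻⁶)^4 = 9.79×10⁻²³

Ksp = 9.79×10⁻²³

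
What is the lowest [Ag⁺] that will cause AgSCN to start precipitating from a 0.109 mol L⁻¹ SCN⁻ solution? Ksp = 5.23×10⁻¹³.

4.80×10⁻¹² M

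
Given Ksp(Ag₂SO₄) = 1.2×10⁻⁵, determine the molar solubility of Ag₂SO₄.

Ag₂SO₄(s) ⇌ 2 Ag⁺(aq) + SO₄²⁻(aq)
For each mole of Ag₂SO₄ that dissolves per liter, [Ag⁺] = 2s and [SO₄²⁻] = s; let s denote this solubility.
Ksp = [Ag⁺]^2[SO₄²⁻] = (2s)^2 · s = 4s^3
4s^3 = 1.2×10⁻⁵  ⇒  s^3 = 3.0×10⁻⁶
s = (3.0×10⁻⁶)^(1/3) = 1.4×10⁻² mol L⁻¹

1.4×10⁻² M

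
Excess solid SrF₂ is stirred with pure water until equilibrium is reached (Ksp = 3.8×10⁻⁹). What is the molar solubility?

SrF₂(s) ⇌ Sr²⁺(aq) + 2 F⁻(aq)
Let s be the molar solubility. Then [Sr²⁺] = s and [F⁻] = 2s.
Ksp = [Sr²⁺][F⁻]^2 = s · (2s)^2 = 4s^3
4s^3 = 3.8×10⁻⁹  ⇒  s^3 = 9.5×10⁻¹⁰
s = (9.5×10⁻¹⁰)^(1/3) = 9.8×10⁻⁴ mol/L

9.8×10⁻⁴ M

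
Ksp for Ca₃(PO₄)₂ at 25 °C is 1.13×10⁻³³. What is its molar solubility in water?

1.01×10⁻⁷ M

Ca₃(PO₄)₂(s) ⇌ 3 Ca²⁺(aq) + 2 PO₄³⁻(aq)
With molar solubility s: [Ca²⁺] = 3s, [PO₄³⁻] = 2s.
Ksp = [Ca²⁺]^3[PO₄³⁻]^2 = (3s)^3 · (2s)^2 = 108s^5
108s^5 = 1.13×10⁻³³  ⇒  s^5 = 1.05×10⁻³⁵
s = 1.01×10⁻⁷ mol/L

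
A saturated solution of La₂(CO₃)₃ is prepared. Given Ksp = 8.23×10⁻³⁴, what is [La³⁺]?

La₂(CO₃)₃(s) ⇌ 2 La³⁺(aq) + 3 CO₃²⁻(aq)
Let s be the molar solubility. Then [La³⁺] = 2s and [CO₃²⁻] = 3s.
Ksp = [La³⁺]^2[CO₃²⁻]^3 = (2s)^2 · (3s)^3 = 108s^5 = 8.23×10⁻³⁴
s = 9.47×10⁻⁸ M
[La³⁺] = 2s = 1.89×10⁻⁷ M

1.89×10⁻⁷ M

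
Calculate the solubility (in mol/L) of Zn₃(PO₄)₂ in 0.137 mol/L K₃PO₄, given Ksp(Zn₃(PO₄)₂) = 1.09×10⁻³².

Zn₃(PO₄)₂(s) ⇌ 3 Zn²⁺(aq) + 2 PO₄³⁻(aq)
PO₄³⁻ is already present at 0.137 mol/L. If s mol/L of Zn₃(PO₄)₂ dissolves, [Zn²⁺] = 3s while [PO₄³⁻] ≈ 0.137 mol/L.
Ksp = [Zn²⁺]^3[PO₄³⁻]^2 = (3s)^3(0.137)^2
(3s)^3 = 1.09×10⁻³² / (0.137)^2 = 5.81×10⁻³¹
s = 2.78×10⁻¹¹ mol/L

2.78×10⁻¹¹ M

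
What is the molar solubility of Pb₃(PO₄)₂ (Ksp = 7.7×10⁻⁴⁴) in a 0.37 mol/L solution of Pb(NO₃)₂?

6.2×10⁻²² M

Pb₃(PO₄)₂(s) ⇌ 3 Pb²⁺(aq) + 2 PO₄³⁻(aq)
Pb²⁺ is already present at 0.37 mol/L. If s mol/L of Pb₃(PO₄)₂ dissolves, [PO₄³⁻] = 2s while [Pb²⁺] ≈ 0.37 mol/L.
Ksp = [Pb²⁺]^3[PO₄³⁻]^2 = (0.37)^3(2s)^2
(2s)^2 = 7.7×10⁻⁴⁴ / (0.37)^3 = 1.5×10⁻⁴²
s = 6.2×10⁻²² mol/L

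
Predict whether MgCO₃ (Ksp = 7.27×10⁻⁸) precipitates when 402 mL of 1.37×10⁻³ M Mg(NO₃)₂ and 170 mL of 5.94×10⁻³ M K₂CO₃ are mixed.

Yes

Total volume after mixing = 402 + 170 = 572 mL.
[Mg²⁺] = (1.37×10⁻³)(402)/572 = 9.63×10⁻⁴ M
[CO₃²⁻] = (5.94×10⁻³)(170)/572 = 1.77×10⁻³ M
Q = [Mg²⁺][CO₃²⁻] = 1.70×10⁻⁶
Because Q > Ksp (1.70×10⁻⁶ vs 7.27×10⁻⁸), a precipitate of MgCO₃ forms.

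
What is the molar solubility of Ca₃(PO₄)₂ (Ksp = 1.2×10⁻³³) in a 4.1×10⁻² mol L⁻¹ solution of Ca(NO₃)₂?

2.1×10⁻¹⁵ M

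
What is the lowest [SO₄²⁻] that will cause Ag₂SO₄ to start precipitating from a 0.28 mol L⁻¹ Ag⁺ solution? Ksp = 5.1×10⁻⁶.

6.5×10⁻⁵ M

Each salt precipitates once Q = Ksp for that salt.
Ag₂SO₄(s) ⇌ 2 Ag⁺(aq) + SO₄²⁻(aq)
Ksp = [Ag⁺]^2[SO₄²⁻] = [SO₄²⁻](0.28)^2
[SO₄²⁻] = 5.1×10⁻⁶ / (0.28)^2 = 6.5×10⁻⁵
[SO₄²⁻] = 6.5×10⁻⁵ mol L⁻¹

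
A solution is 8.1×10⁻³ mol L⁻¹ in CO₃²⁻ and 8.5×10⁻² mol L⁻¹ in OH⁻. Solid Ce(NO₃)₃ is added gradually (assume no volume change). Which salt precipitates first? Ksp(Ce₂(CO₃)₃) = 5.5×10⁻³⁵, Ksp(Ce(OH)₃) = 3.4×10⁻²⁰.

Ce(OH)₃

A salt starts to precipitate once the ion product Q reaches its Ksp.
For Ce₂(CO₃)₃: [Ce³⁺] = (Ksp/[CO₃²⁻]^3)^(1/2) = 1.0×10⁻¹⁴ mol L⁻¹
For Ce(OH)₃: [Ce³⁺] = (Ksp/[OH⁻]^3) = 5.5×10⁻¹⁷ mol L⁻¹
Since Ce(OH)₃ needs less Ce³⁺ to reach saturation, it precipitates first.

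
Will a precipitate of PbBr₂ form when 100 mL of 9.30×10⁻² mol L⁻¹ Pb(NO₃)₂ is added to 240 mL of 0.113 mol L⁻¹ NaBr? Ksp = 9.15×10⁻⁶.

Yes

Total volume after mixing = 100 + 240 = 340 mL.
[Pb²⁺] = (9.30×10⁻²)(100)/340 = 2.74×10⁻² mol L⁻¹
[Br⁻] = (0.113)(240)/340 = 7.98×10⁻² mol L⁻¹
Q = [Pb²⁺][Br⁻]^2 = 1.74×10⁻⁴
Since Q (1.74×10⁻⁴) exceeds Ksp (9.15×10⁻⁶), PbBr₂ will precipitate.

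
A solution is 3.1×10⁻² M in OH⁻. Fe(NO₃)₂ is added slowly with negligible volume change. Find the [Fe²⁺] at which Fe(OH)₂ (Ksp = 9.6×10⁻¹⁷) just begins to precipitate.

A salt starts to precipitate once the ion product Q reaches its Ksp.
Fe(OH)₂(s) ⇌ Fe²⁺(aq) + 2 OH⁻(aq)
Ksp = [Fe²⁺][OH⁻]^2 = [Fe²⁺](3.1×10⁻²)^2
[Fe²⁺] = 9.6×10⁻¹⁷ / (3.1×10⁻²)^2 = 1.0×10⁻¹³
[Fe²⁺] = 1.0×10⁻¹³ M

1.0×10⁻¹³ M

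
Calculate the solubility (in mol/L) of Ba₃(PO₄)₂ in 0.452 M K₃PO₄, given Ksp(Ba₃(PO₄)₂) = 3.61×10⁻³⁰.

8.68×10⁻¹¹ M

Ba₃(PO₄)₂(s) ⇌ 3 Ba²⁺(aq) + 2 PO₄³⁻(aq)
Let s be the solubility of Ba₃(PO₄)₂ here. The common ion gives [PO₄³⁻] ≈ 0.452 M, and [Ba²⁺] = 3s.
Ksp = [Ba²⁺]^3[PO₄³⁻]^2 = (3s)^3(0.452)^2
(3s)^3 = 3.61×10⁻³⁰ / (0.452)^2 = 1.77×10⁻²⁹
s = 8.68×10⁻¹¹ M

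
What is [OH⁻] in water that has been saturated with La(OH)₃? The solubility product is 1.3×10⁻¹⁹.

2.5×10⁻⁵ M

La(OH)₃(s) ⇌ La³⁺(aq) + 3 OH⁻(aq)
With molar solubility s: [La³⁺] = s, [OH⁻] = 3s.
Ksp = [La³⁺][OH⁻]^3 = s · (3s)^3 = 27s^4 = 1.3×10⁻¹⁹
s = 8.3×10⁻⁶ mol/L
[OH⁻] = 3s = 2.5×10⁻⁵ mol/L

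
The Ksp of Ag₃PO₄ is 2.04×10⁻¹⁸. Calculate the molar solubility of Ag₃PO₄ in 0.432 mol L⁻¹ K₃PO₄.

Ag₃PO₄(s) ⇌ 3 Ag⁺(aq) + PO₄³⁻(aq)
Let s be the solubility of Ag₃PO₄ here. The common ion gives [PO₄³⁻] ≈ 0.432 mol L⁻¹, and [Ag⁺] = 3s.
Ksp = [Ag⁺]^3[PO₄³⁻] = (3s)^3(0.432)
(3s)^3 = 2.04×10⁻¹⁸ / (0.432) = 4.72×10⁻¹⁸
s = 5.59×10⁻⁷ mol L⁻¹

5.59×10⁻⁷ M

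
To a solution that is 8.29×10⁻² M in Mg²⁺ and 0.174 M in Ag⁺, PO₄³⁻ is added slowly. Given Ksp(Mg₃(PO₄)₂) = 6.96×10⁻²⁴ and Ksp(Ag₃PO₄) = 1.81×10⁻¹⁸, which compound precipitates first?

A salt starts to precipitate once the ion product Q reaches its Ksp.
For Mg₃(PO₄)₂: [PO₄³⁻] = (Ksp/[Mg²⁺]^3)^(1/2) = 1.11×10⁻¹⁰ M
For Ag₃PO₄: [PO₄³⁻] = (Ksp/[Ag⁺]^3) = 3.44×10⁻¹⁶ M
Ag₃PO₄ requires the lower [PO₄³⁻], so it precipitates first.

Ag₃PO₄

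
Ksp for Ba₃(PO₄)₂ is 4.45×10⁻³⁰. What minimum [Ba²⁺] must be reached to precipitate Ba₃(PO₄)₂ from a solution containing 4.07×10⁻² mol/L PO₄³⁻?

Precipitation begins when Q = Ksp.
Ba₃(PO₄)₂(s) ⇌ 3 Ba²⁺(aq) + 2 PO₄³⁻(aq)
Ksp = [Ba²⁺]^3[PO₄³⁻]^2 = [Ba²⁺]^3(4.07×10⁻²)^2
[Ba²⁺]^3 = 4.45×10⁻³⁰ / (4.07×10⁻²)^2 = 2.69×10⁻²⁷
[Ba²⁺] = 1.39×10⁻⁹ mol/L

1.39×10⁻⁹ M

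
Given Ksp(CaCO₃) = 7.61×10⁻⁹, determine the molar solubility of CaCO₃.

8.72×10⁻⁵ M

CaCO₃(s) ⇌ Ca²⁺(aq) + CO₃²⁻(aq)
Let s be the molar solubility. Then [Ca²⁺] = s and [CO₃²⁻] = s.
Ksp = [Ca²⁺][CO₃²⁻] = s · s = s^2
s^2 = 7.61×10⁻⁹
s = 8.72×10⁻⁵ mol L⁻¹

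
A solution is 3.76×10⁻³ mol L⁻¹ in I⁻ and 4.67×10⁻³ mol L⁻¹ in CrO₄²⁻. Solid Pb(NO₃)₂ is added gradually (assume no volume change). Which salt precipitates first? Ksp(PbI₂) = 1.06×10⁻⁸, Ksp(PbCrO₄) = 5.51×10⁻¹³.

Precipitation begins when Q = Ksp.
For PbI₂: [Pb²⁺] = (Ksp/[I⁻]^2) = 7.50×10⁻⁴ mol L⁻¹
For PbCrO₄: [Pb²⁺] = (Ksp/[CrO₄²⁻]) = 1.18×10⁻¹⁰ mol L⁻¹
PbCrO₄ requires the lower [Pb²⁺], so it precipitates first.

PbCrO₄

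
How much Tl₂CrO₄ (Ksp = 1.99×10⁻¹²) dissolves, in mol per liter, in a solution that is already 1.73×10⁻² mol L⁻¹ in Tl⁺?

6.65×10⁻⁹ M

Tl₂CrO₄(s) ⇌ 2 Tl⁺(aq) + CrO₄²⁻(aq)
Tl⁺ is already present at 1.73×10⁻² mol L⁻¹. If s mol/L of Tl₂CrO₄ dissolves, [CrO₄²⁻] = s while [Tl⁺] ≈ 1.73×10⁻² mol L⁻¹.
Ksp = [Tl⁺]^2[CrO₄²⁻] = (1.73×10⁻²)^2s
s = 1.99×10⁻¹² / (1.73×10⁻²)^2 = 6.65×10⁻⁹
s = 6.65×10⁻⁹ mol L⁻¹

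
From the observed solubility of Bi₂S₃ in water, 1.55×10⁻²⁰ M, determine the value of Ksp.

Ksp = 9.66×10⁻⁹⁸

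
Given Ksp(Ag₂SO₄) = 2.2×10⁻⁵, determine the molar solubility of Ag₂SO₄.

1.8×10⁻² M

Ag₂SO₄(s) ⇌ 2 Ag⁺(aq) + SO₄²⁻(aq)
With molar solubility s: [Ag⁺] = 2s, [SO₄²⁻] = s.
Ksp = [Ag⁺]^2[SO₄²⁻] = (2s)^2 · s = 4s^3
4s^3 = 2.2×10⁻⁵  ⇒  s^3 = 5.5×10⁻⁶
s = 1.8×10⁻² mol L⁻¹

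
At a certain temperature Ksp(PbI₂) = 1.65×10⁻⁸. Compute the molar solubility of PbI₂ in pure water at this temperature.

PbI₂(s) ⇌ Pb²⁺(aq) + 2 I⁻(aq)
With molar solubility s: [Pb²⁺] = s, [I⁻] = 2s.
Ksp = [Pb²⁺][I⁻]^2 = s · (2s)^2 = 4s^3
4s^3 = 1.65×10⁻⁸  ⇒  s^3 = 4.13×10⁻⁹
s = (4.13×10⁻⁹)^(1/3) = 1.60×10⁻³ M

1.60×10⁻³ M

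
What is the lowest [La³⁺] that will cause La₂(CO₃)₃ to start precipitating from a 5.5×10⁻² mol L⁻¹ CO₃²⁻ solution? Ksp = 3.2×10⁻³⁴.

1.4×10⁻¹⁵ M

The threshold for precipitation is Q = Ksp.
La₂(CO₃)₃(s) ⇌ 2 La³⁺(aq) + 3 CO₃²⁻(aq)
Ksp = [La³⁺]^2[CO₃²⁻]^3 = [La³⁺]^2(5.5×10⁻²)^3
[La³⁺]^2 = 3.2×10⁻³⁴ / (5.5×10⁻²)^3 = 1.9×10⁻³⁰
[La³⁺] = 1.4×10⁻¹⁵ mol L⁻¹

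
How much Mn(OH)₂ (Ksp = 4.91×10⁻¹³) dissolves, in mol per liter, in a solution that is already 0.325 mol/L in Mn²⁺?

Mn(OH)₂(s) ⇌ Mn²⁺(aq) + 2 OH⁻(aq)
Let s be the solubility of Mn(OH)₂ here. The common ion gives [Mn²⁺] ≈ 0.325 mol/L, and [OH⁻] = 2s.
Ksp = [Mn²⁺][OH⁻]^2 = (0.325)(2s)^2
(2s)^2 = 4.91×10⁻¹³ / (0.325) = 1.51×10⁻¹²
s = 6.15×10⁻⁷ mol/L

6.15×10⁻⁷ M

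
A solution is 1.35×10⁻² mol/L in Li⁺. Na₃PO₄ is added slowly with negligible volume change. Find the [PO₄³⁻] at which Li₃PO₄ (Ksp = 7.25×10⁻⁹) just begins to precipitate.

2.95×10⁻³ M

Precipitation begins when Q = Ksp.
Li₃PO₄(s) ⇌ 3 Li⁺(aq) + PO₄³⁻(aq)
Ksp = [Li⁺]^3[PO₄³⁻] = [PO₄³⁻](1.35×10⁻²)^3
[PO₄³⁻] = 7.25×10⁻⁹ / (1.35×10⁻²)^3 = 2.95×10⁻³
[PO₄³⁻] = 2.95×10⁻³ mol/L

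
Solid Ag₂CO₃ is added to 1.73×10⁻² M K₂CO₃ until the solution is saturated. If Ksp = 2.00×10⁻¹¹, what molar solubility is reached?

1.70×10⁻⁵ M

Ag₂CO₃(s) ⇌ 2 Ag⁺(aq) + CO₃²⁻(aq)
With CO₃²⁻ already at 1.73×10⁻² M and s small, take [CO₃²⁻] ≈ 1.73×10⁻² M and [Ag⁺] = 2s.
Ksp = [Ag⁺]^2[CO₃²⁻] = (2s)^2(1.73×10⁻²)
(2s)^2 = 2.00×10⁻¹¹ / (1.73×10⁻²) = 1.16×10⁻⁹
s = 1.70×10⁻⁵ M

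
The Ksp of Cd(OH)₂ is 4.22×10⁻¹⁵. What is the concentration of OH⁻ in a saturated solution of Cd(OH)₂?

2.04×10⁻⁵ M

Cd(OH)₂(s) ⇌ Cd²⁺(aq) + 2 OH⁻(aq)
For each mole of Cd(OH)₂ that dissolves per liter, [Cd²⁺] = s and [OH⁻] = 2s; let s denote this solubility.
Ksp = [Cd²⁺][OH⁻]^2 = s · (2s)^2 = 4s^3 = 4.22×10⁻¹⁵
s = 1.02×10⁻⁵ mol L⁻¹
[OH⁻] = 2s = 2.04×10⁻⁵ mol L⁻¹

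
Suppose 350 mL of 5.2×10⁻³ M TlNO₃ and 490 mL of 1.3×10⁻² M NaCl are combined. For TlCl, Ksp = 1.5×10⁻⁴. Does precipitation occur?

The combined volume is 840 mL.
[Tl⁺] = (5.2×10⁻³)(350)/840 = 2.2×10⁻³ M
[Cl⁻] = (1.3×10⁻²)(490)/840 = 7.6×10⁻³ M
Q = [Tl⁺][Cl⁻] = 1.6×10⁻⁵
Since Q (1.6×10⁻⁵) is less than Ksp (1.5×10⁻⁴), no TlCl precipitates.

No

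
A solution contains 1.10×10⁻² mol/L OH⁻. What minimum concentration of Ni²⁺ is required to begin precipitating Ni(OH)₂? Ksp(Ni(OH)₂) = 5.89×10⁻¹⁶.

Each salt precipitates once Q = Ksp for that salt.
Ni(OH)₂(s) ⇌ Ni²⁺(aq) + 2 OH⁻(aq)
Ksp = [Ni²⁺][OH⁻]^2 = [Ni²⁺](1.10×10⁻²)^2
[Ni²⁺] = 5.89×10⁻¹⁶ / (1.10×10⁻²)^2 = 4.87×10⁻¹²
[Ni²⁺] = 4.87×10⁻¹² mol/L

4.87×10⁻¹² M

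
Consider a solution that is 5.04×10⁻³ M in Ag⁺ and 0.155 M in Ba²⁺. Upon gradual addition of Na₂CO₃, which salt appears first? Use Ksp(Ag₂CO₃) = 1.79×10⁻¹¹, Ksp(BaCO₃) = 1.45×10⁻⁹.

Precipitation begins when Q = Ksp.
For Ag₂CO₃: [CO₃²⁻] = (Ksp/[Ag⁺]^2) = 7.05×10⁻⁷ M
For BaCO₃: [CO₃²⁻] = (Ksp/[Ba²⁺]) = 9.35×10⁻⁹ M
Since BaCO₃ needs less CO₃²⁻ to reach saturation, it precipitates first.

BaCO₃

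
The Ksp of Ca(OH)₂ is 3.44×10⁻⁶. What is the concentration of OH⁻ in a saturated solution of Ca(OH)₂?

1.90×10⁻² M

Ca(OH)₂(s) ⇌ Ca²⁺(aq) + 2 OH⁻(aq)
With molar solubility s: [Ca²⁺] = s, [OH⁻] = 2s.
Ksp = [Ca²⁺][OH⁻]^2 = s · (2s)^2 = 4s^3 = 3.44×10⁻⁶
s = 9.51×10⁻³ mol L⁻¹
[OH⁻] = 2s = 1.90×10⁻² mol L⁻¹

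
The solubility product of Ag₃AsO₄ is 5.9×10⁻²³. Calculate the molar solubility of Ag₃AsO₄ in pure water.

Ag₃AsO₄(s) ⇌ 3 Ag⁺(aq) + AsO₄³⁻(aq)
For each mole of Ag₃AsO₄ that dissolves per liter, [Ag⁺] = 3s and [AsO₄³⁻] = s; let s denote this solubility.
Ksp = [Ag⁺]^3[AsO₄³⁻] = (3s)^3 · s = 27s^4
27s^4 = 5.9×10⁻²³  ⇒  s^4 = 2.2×10⁻²⁴
s = (2.2×10⁻²⁴)^(1/4) = 1.2×10⁻⁶ M

1.2×10⁻⁶ M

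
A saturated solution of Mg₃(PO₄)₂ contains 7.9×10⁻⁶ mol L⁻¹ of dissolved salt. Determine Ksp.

Mg₃(PO₄)₂(s) ⇌ 3 Mg²⁺(aq) + 2 PO₄³⁻(aq)
Call the molar solubility s, so that [Mg²⁺] = 3s and [PO₄³⁻] = 2s.
Ksp = [Mg²⁺]^3[PO₄³⁻]^2 = (3s)^3 · (2s)^2 = 108s^5
Ksp = 108 × (7.9×10⁻⁶)^5 = 3.3×10⁻²⁴

Ksp = 3.3×10⁻²⁴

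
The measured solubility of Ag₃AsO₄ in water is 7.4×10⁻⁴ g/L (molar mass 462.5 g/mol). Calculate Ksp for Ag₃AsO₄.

Molar solubility s = (7.4×10⁻⁴ g/L) / (462.5 g/mol) = 1.600×10⁻⁶ mol/L
Ag₃AsO₄(s) ⇌ 3 Ag⁺(aq) + AsO₄³⁻(aq)
If s mol/L of Ag₃AsO₄ dissolves, [Ag⁺] = 3s and [AsO₄³⁻] = s.
Ksp = [Ag⁺]^3[AsO₄³⁻] = (3s)^3 · s = 27s^4
Ksp = 27 × (1.600×10⁻⁶)^4 = 1.8×10⁻²²

Ksp = 1.8×10⁻²²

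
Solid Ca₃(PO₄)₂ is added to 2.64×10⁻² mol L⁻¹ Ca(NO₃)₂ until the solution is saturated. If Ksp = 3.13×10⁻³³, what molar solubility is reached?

6.52×10⁻¹⁵ M

Ca₃(PO₄)₂(s) ⇌ 3 Ca²⁺(aq) + 2 PO₄³⁻(aq)
With Ca²⁺ already at 2.64×10⁻² mol L⁻¹ and s small, take [Ca²⁺] ≈ 2.64×10⁻² mol L⁻¹ and [PO₄³⁻] = 2s.
Ksp = [Ca²⁺]^3[PO₄³⁻]^2 = (2.64×10⁻²)^3(2s)^2
(2s)^2 = 3.13×10⁻³³ / (2.64×10⁻²)^3 = 1.70×10⁻²⁸
s = 6.52×10⁻¹⁵ mol L⁻¹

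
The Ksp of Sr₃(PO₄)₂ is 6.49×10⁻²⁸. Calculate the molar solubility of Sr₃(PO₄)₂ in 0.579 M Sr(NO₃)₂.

Sr₃(PO₄)₂(s) ⇌ 3 Sr²⁺(aq) + 2 PO₄³⁻(aq)
Let s be the solubility of Sr₃(PO₄)₂ here. The common ion gives [Sr²⁺] ≈ 0.579 M, and [PO₄³⁻] = 2s.
Ksp = [Sr²⁺]^3[PO₄³⁻]^2 = (0.579)^3(2s)^2
(2s)^2 = 6.49×10⁻²⁸ / (0.579)^3 = 3.34×10⁻²⁷
s = 2.89×10⁻¹⁴ M

2.89×10⁻¹⁴ M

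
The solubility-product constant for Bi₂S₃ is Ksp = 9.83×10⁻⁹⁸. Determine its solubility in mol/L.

Bi₂S₃(s) ⇌ 2 Bi³⁺(aq) + 3 S²⁻(aq)
Let s be the molar solubility. Then [Bi³⁺] = 2s and [S²⁻] = 3s.
Ksp = [Bi³⁺]^2[S²⁻]^3 = (2s)^2 · (3s)^3 = 108s^5
108s^5 = 9.83×10⁻⁹⁸  ⇒  s^5 = 9.10×10⁻¹⁰⁰
s = (9.10×10⁻¹⁰⁰)^(1/5) = 1.56×10⁻²⁰ mol L⁻¹

1.56×10⁻²⁰ M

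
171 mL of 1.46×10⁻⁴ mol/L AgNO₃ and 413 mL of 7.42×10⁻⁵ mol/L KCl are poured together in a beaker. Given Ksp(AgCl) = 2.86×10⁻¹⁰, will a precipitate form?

Yes

Total volume after mixing = 171 + 413 = 584 mL.
[Ag⁺] = (1.46×10⁻⁴)(171)/584 = 4.28×10⁻⁵ mol/L
[Cl⁻] = (7.42×10⁻⁵)(413)/584 = 5.25×10⁻⁵ mol/L
Q = [Ag⁺][Cl⁻] = 2.24×10⁻⁹
Because Q > Ksp (2.24×10⁻⁹ vs 2.86×10⁻¹⁰), a precipitate of AgCl forms.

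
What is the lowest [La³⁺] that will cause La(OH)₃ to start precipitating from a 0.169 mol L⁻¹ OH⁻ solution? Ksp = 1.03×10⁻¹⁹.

Precipitation begins when Q = Ksp.
La(OH)₃(s) ⇌ La³⁺(aq) + 3 OH⁻(aq)
Ksp = [La³⁺][OH⁻]^3 = [La³⁺](0.169)^3
[La³⁺] = 1.03×10⁻¹⁹ / (0.169)^3 = 2.13×10⁻¹⁷
[La³⁺] = 2.13×10⁻¹⁷ mol L⁻¹

2.13×10⁻¹⁷ M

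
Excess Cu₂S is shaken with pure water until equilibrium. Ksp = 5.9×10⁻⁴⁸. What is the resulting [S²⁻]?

1.1×10⁻¹⁶ M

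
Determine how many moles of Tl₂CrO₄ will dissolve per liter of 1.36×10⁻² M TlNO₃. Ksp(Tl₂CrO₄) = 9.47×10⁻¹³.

Tl₂CrO₄(s) ⇌ 2 Tl⁺(aq) + CrO₄²⁻(aq)
With Tl⁺ already at 1.36×10⁻² M and s small, take [Tl⁺] ≈ 1.36×10⁻² M and [CrO₄²⁻] = s.
Ksp = [Tl⁺]^2[CrO₄²⁻] = (1.36×10⁻²)^2s
s = 9.47×10⁻¹³ / (1.36×10⁻²)^2 = 5.12×10⁻⁹
s = 5.12×10⁻⁹ M

5.12×10⁻⁹ M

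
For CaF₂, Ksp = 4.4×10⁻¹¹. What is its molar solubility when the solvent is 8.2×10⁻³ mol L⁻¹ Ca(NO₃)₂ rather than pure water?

3.7×10⁻⁵ M

CaF₂(s) ⇌ Ca²⁺(aq) + 2 F⁻(aq)
Ca²⁺ is already present at 8.2×10⁻³ mol L⁻¹. If s mol/L of CaF₂ dissolves, [F⁻] = 2s while [Ca²⁺] ≈ 8.2×10⁻³ mol L⁻¹.
Ksp = [Ca²⁺][F⁻]^2 = (8.2×10⁻³)(2s)^2
(2s)^2 = 4.4×10⁻¹¹ / (8.2×10⁻³) = 5.4×10⁻⁹
s = 3.7×10⁻⁵ mol L⁻¹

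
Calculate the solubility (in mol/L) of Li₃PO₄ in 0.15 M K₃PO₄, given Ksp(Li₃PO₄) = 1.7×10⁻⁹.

7.5×10⁻⁴ M

Li₃PO₄(s) ⇌ 3 Li⁺(aq) + PO₄³⁻(aq)
The solution already contains PO₄³⁻ at 0.15 M. Let s be the molar solubility of Li₃PO₄.
[PO₄³⁻] ≈ 0.15 M (common ion dominates); [Li⁺] = 3s.
Ksp = [Li⁺]^3[PO₄³⁻] = (3s)^3(0.15)
(3s)^3 = 1.7×10⁻⁹ / (0.15) = 1.1×10⁻⁸
s = 7.5×10⁻⁴ M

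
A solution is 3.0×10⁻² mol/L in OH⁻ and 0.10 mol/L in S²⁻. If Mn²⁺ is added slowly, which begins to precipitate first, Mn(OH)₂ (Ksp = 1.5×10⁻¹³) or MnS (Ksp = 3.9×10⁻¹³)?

Each salt precipitates once Q = Ksp for that salt.
For Mn(OH)₂: [Mn²⁺] = (Ksp/[OH⁻]^2) = 1.7×10⁻¹⁰ mol/L
For MnS: [Mn²⁺] = (Ksp/[S²⁻]) = 3.9×10⁻¹² mol/L
The smaller threshold [Mn²⁺] is reached first, so MnS precipitates first.

MnS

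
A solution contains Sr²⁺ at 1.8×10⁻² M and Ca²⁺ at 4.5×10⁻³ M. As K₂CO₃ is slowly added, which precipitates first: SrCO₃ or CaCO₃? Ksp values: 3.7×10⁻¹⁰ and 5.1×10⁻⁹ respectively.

SrCO₃

A salt starts to precipitate once the ion product Q reaches its Ksp.
For SrCO₃: [CO₃²⁻] = (Ksp/[Sr²⁺]) = 2.1×10⁻⁸ M
For CaCO₃: [CO₃²⁻] = (Ksp/[Ca²⁺]) = 1.1×10⁻⁶ M
SrCO₃ requires the lower [CO₃²⁻], so it precipitates first.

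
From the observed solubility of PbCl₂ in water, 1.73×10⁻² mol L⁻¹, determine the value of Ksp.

PbCl₂(s) ⇌ Pb²⁺(aq) + 2 Cl⁻(aq)
With molar solubility s: [Pb²⁺] = s, [Cl⁻] = 2s.
Ksp = [Pb²⁺][Cl⁻]^2 = s · (2s)^2 = 4s^3
Ksp = 4 × (1.73×10⁻²)^3 = 2.07×10⁻⁵

Ksp = 2.07×10⁻⁵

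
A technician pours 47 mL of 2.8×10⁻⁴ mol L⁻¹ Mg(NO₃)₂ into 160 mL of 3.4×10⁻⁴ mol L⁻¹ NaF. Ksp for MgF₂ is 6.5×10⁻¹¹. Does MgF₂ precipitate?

No

After mixing, V = 47 mL + 160 mL = 207 mL.
[Mg²⁺] = (2.8×10⁻⁴)(47)/207 = 6.4×10⁻⁵ mol L⁻¹
[F⁻] = (3.4×10⁻⁴)(160)/207 = 2.6×10⁻⁴ mol L⁻¹
Q = [Mg²⁺][F⁻]^2 = 4.4×10⁻¹²
Q < Ksp (4.4×10⁻¹² vs 6.5×10⁻¹¹); the solution remains unsaturated and no precipitate forms.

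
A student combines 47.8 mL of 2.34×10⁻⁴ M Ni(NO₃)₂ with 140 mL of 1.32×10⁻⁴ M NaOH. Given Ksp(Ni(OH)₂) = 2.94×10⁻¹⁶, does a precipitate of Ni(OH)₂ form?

Total volume after mixing = 47.8 + 140 = 187.8 mL.
[Ni²⁺] = (2.34×10⁻⁴)(47.8)/187.8 = 5.96×10⁻⁵ M
[OH⁻] = (1.32×10⁻⁴)(140)/187.8 = 9.84×10⁻⁵ M
Q = [Ni²⁺][OH⁻]^2 = 5.77×10⁻¹³
Because Q > Ksp (5.77×10⁻¹³ vs 2.94×10⁻¹⁶), a precipitate of Ni(OH)₂ forms.

Yes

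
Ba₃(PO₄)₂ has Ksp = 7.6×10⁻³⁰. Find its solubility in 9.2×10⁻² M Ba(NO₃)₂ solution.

4.9×10⁻¹⁴ M

Ba₃(PO₄)₂(s) ⇌ 3 Ba²⁺(aq) + 2 PO₄³⁻(aq)
With Ba²⁺ already at 9.2×10⁻² M and s small, take [Ba²⁺] ≈ 9.2×10⁻² M and [PO₄³⁻] = 2s.
Ksp = [Ba²⁺]^3[PO₄³⁻]^2 = (9.2×10⁻²)^3(2s)^2
(2s)^2 = 7.6×10⁻³⁰ / (9.2×10⁻²)^3 = 9.8×10⁻²⁷
s = 4.9×10⁻¹⁴ M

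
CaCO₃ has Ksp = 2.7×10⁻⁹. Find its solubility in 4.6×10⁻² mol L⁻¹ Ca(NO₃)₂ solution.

5.9×10⁻⁸ M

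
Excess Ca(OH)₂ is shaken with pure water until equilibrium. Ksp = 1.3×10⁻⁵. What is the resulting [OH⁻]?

Ca(OH)₂(s) ⇌ Ca²⁺(aq) + 2 OH⁻(aq)
For each mole of Ca(OH)₂ that dissolves per liter, [Ca²⁺] = s and [OH⁻] = 2s; let s denote this solubility.
Ksp = [Ca²⁺][OH⁻]^2 = s · (2s)^2 = 4s^3 = 1.3×10⁻⁵
s = 1.5×10⁻² mol/L
[OH⁻] = 2s = 3.0×10⁻² mol/L

3.0×10⁻² M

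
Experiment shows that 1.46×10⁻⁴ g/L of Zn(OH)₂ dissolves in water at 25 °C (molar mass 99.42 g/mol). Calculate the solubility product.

Molar solubility s = (1.46×10⁻⁴ g/L) / (99.42 g/mol) = 1.4685×10⁻⁶ mol/L
Zn(OH)₂(s) ⇌ Zn²⁺(aq) + 2 OH⁻(aq)
Call the molar solubility s, so that [Zn²⁺] = s and [OH⁻] = 2s.
Ksp = [Zn²⁺][OH⁻]^2 = s · (2s)^2 = 4s^3
Ksp = 4 × (1.4685×10⁻⁶)^3 = 1.27×10⁻¹⁷

Ksp = 1.27×10⁻¹⁷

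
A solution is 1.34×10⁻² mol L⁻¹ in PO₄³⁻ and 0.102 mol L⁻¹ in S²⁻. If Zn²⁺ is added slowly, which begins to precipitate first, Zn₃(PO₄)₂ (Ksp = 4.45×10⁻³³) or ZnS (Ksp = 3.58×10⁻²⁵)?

ZnS

Precipitation of each salt begins when its ion product equals Ksp.
For Zn₃(PO₄)₂: [Zn²⁺] = (Ksp/[PO₄³⁻]^2)^(1/3) = 2.92×10⁻¹⁰ mol L⁻¹
For ZnS: [Zn²⁺] = (Ksp/[S²⁻]) = 3.51×10⁻²⁴ mol L⁻¹
ZnS requires the lower [Zn²⁺], so it precipitates first.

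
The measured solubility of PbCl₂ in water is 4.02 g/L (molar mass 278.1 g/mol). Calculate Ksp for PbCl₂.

Ksp = 1.21×10⁻⁵

Convert to molarity: s = 4.02 / 278.1 = 1.4455×10⁻² mol/L
PbCl₂(s) ⇌ Pb²⁺(aq) + 2 Cl⁻(aq)
Call the molar solubility s, so that [Pb²⁺] = s and [Cl⁻] = 2s.
Ksp = [Pb²⁺][Cl⁻]^2 = s · (2s)^2 = 4s^3
Ksp = 4 × (1.4455×10⁻²)^3 = 1.21×10⁻⁵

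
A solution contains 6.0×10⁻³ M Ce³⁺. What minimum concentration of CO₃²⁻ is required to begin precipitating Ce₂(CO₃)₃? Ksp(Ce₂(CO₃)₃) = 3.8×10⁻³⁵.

The threshold for precipitation is Q = Ksp.
Ce₂(CO₃)₃(s) ⇌ 2 Ce³⁺(aq) + 3 CO₃²⁻(aq)
Ksp = [Ce³⁺]^2[CO₃²⁻]^3 = [CO₃²⁻]^3(6.0×10⁻³)^2
[CO₃²⁻]^3 = 3.8×10⁻³⁵ / (6.0×10⁻³)^2 = 1.1×10⁻³⁰
[CO₃²⁻] = 1.0×10⁻¹⁰ M

1.0×10⁻¹⁰ M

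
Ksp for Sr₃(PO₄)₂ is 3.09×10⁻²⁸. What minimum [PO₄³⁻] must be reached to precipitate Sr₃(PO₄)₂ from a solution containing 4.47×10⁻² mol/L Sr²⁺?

The threshold for precipitation is Q = Ksp.
Sr₃(PO₄)₂(s) ⇌ 3 Sr²⁺(aq) + 2 PO₄³⁻(aq)
Ksp = [Sr²⁺]^3[PO₄³⁻]^2 = [PO₄³⁻]^2(4.47×10⁻²)^3
[PO₄³⁻]^2 = 3.09×10⁻²⁸ / (4.47×10⁻²)^3 = 3.46×10⁻²⁴
[PO₄³⁻] = 1.86×10⁻¹² mol/L

1.86×10⁻¹² M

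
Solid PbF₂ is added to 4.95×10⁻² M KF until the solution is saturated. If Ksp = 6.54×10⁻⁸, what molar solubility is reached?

2.67×10⁻⁵ M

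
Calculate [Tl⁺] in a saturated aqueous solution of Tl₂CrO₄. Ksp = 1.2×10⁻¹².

1.3×10⁻⁴ M

Tl₂CrO₄(s) ⇌ 2 Tl⁺(aq) + CrO₄²⁻(aq)
For each mole of Tl₂CrO₄ that dissolves per liter, [Tl⁺] = 2s and [CrO₄²⁻] = s; let s denote this solubility.
Ksp = [Tl⁺]^2[CrO₄²⁻] = (2s)^2 · s = 4s^3 = 1.2×10⁻¹²
s = 6.7×10⁻⁵ mol/L
[Tl⁺] = 2s = 1.3×10⁻⁴ mol/L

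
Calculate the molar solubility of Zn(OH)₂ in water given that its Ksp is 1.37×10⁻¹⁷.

Zn(OH)₂(s) ⇌ Zn²⁺(aq) + 2 OH⁻(aq)
With molar solubility s: [Zn²⁺] = s, [OH⁻] = 2s.
Ksp = [Zn²⁺][OH⁻]^2 = s · (2s)^2 = 4s^3
4s^3 = 1.37×10⁻¹⁷  ⇒  s^3 = 3.43×10⁻¹⁸
Taking the 3rd root, s = 1.51×10⁻⁶ mol L⁻¹.

1.51×10⁻⁶ M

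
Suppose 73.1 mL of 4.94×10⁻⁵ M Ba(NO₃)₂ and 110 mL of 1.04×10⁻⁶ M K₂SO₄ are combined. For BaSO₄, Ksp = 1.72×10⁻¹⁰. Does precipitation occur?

The combined volume is 183.1 mL.
[Ba²⁺] = (4.94×10⁻⁵)(73.1)/183.1 = 1.97×10⁻⁵ M
[SO₄²⁻] = (1.04×10⁻⁶)(110)/183.1 = 6.25×10⁻⁷ M
Q = [Ba²⁺][SO₄²⁻] = 1.23×10⁻¹¹
Q = 1.23×10⁻¹¹ < Ksp = 1.72×10⁻¹⁰, so the solution is unsaturated and no precipitate forms.

No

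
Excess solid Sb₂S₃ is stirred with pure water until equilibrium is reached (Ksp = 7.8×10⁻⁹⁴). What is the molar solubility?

9.4×10⁻²⁰ M

Sb₂S₃(s) ⇌ 2 Sb³⁺(aq) + 3 S²⁻(aq)
Call the molar solubility s, so that [Sb³⁺] = 2s and [S²⁻] = 3s.
Ksp = [Sb³⁺]^2[S²⁻]^3 = (2s)^2 · (3s)^3 = 108s^5
108s^5 = 7.8×10⁻⁹⁴  ⇒  s^5 = 7.2×10⁻⁹⁶
s = (7.2×10⁻⁹⁶)^(1/5) = 9.4×10⁻²⁰ mol/L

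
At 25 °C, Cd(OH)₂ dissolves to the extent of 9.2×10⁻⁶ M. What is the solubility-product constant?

Cd(OH)₂(s) ⇌ Cd²⁺(aq) + 2 OH⁻(aq)
Let s be the molar solubility. Then [Cd²⁺] = s and [OH⁻] = 2s.
Ksp = [Cd²⁺][OH⁻]^2 = s · (2s)^2 = 4s^3
Ksp = 4 × (9.2×10⁻⁶)^3 = 3.1×10⁻¹⁵

Ksp = 3.1×10⁻¹⁵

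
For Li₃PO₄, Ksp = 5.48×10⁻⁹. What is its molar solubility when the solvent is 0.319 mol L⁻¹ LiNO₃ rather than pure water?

Li₃PO₄(s) ⇌ 3 Li⁺(aq) + PO₄³⁻(aq)
With Li⁺ already at 0.319 mol L⁻¹ and s small, take [Li⁺] ≈ 0.319 mol L⁻¹ and [PO₄³⁻] = s.
Ksp = [Li⁺]^3[PO₄³⁻] = (0.319)^3s
s = 5.48×10⁻⁹ / (0.319)^3 = 1.69×10⁻⁷
s = 1.69×10⁻⁷ mol L⁻¹

1.69×10⁻⁷ M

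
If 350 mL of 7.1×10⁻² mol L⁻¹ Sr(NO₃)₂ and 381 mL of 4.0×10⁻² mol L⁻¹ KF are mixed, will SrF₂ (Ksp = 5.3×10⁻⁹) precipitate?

Yes

The combined volume is 731 mL.
[Sr²⁺] = (7.1×10⁻²)(350)/731 = 3.4×10⁻² mol L⁻¹
[F⁻] = (4.0×10⁻²)(381)/731 = 2.1×10⁻² mol L⁻¹
Q = [Sr²⁺][F⁻]^2 = 1.5×10⁻⁵
Since Q (1.5×10⁻⁵) exceeds Ksp (5.3×10⁻⁹), SrF₂ will precipitate.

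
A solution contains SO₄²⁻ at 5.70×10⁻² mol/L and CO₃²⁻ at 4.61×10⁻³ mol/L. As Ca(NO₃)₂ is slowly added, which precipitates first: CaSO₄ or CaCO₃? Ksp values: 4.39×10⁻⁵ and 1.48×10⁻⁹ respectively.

CaCO₃

The threshold for precipitation is Q = Ksp.
For CaSO₄: [Ca²⁺] = (Ksp/[SO₄²⁻]) = 7.70×10⁻⁴ mol/L
For CaCO₃: [Ca²⁺] = (Ksp/[CO₃²⁻]) = 3.21×10⁻⁷ mol/L
The smaller threshold [Ca²⁺] is reached first, so CaCO₃ precipitates first.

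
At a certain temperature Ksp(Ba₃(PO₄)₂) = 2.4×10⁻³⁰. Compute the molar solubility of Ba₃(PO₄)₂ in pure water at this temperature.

4.7×10⁻⁷ M

Ba₃(PO₄)₂(s) ⇌ 3 Ba²⁺(aq) + 2 PO₄³⁻(aq)
Call the molar solubility s, so that [Ba²⁺] = 3s and [PO₄³⁻] = 2s.
Ksp = [Ba²⁺]^3[PO₄³⁻]^2 = (3s)^3 · (2s)^2 = 108s^5
108s^5 = 2.4×10⁻³⁰  ⇒  s^5 = 2.2×10⁻³²
s = (2.2×10⁻³²)^(1/5) = 4.7×10⁻⁷ mol L⁻¹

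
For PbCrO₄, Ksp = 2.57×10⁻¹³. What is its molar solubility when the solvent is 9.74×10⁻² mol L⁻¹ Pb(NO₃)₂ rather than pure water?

2.64×10⁻¹² M

PbCrO₄(s) ⇌ Pb²⁺(aq) + CrO₄²⁻(aq)
With Pb²⁺ already at 9.74×10⁻² mol L⁻¹ and s small, take [Pb²⁺] ≈ 9.74×10⁻² mol L⁻¹ and [CrO₄²⁻] = s.
Ksp = [Pb²⁺][CrO₄²⁻] = (9.74×10⁻²)s
s = 2.57×10⁻¹³ / (9.74×10⁻²) = 2.64×10⁻¹²
s = 2.64×10⁻¹² mol L⁻¹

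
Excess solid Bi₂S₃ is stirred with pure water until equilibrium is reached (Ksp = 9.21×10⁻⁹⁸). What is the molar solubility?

Bi₂S₃(s) ⇌ 2 Bi³⁺(aq) + 3 S²⁻(aq)
If s mol/L of Bi₂S₃ dissolves, [Bi³⁺] = 2s and [S²⁻] = 3s.
Ksp = [Bi³⁺]^2[S²⁻]^3 = (2s)^2 · (3s)^3 = 108s^5
108s^5 = 9.21×10⁻⁹⁸  ⇒  s^5 = 8.53×10⁻¹⁰⁰
Taking the 5th root, s = 1.54×10⁻²⁰ mol L⁻¹.

1.54×10⁻²⁰ M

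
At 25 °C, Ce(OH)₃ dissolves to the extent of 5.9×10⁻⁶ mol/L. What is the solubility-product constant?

Ce(OH)₃(s) ⇌ Ce³⁺(aq) + 3 OH⁻(aq)
If s mol/L of Ce(OH)₃ dissolves, [Ce³⁺] = s and [OH⁻] = 3s.
Ksp = [Ce³⁺][OH⁻]^3 = s · (3s)^3 = 27s^4
Ksp = 27 × (5.9×10⁻⁶)^4 = 3.3×10⁻²⁰

Ksp = 3.3×10⁻²⁰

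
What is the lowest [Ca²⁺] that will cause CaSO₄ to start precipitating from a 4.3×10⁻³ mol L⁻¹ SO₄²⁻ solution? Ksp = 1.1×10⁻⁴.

2.6×10⁻² M

Each salt precipitates once Q = Ksp for that salt.
CaSO₄(s) ⇌ Ca²⁺(aq) + SO₄²⁻(aq)
Ksp = [Ca²⁺][SO₄²⁻] = [Ca²⁺](4.3×10⁻³)
[Ca²⁺] = 1.1×10⁻⁴ / (4.3×10⁻³) = 2.6×10⁻²
[Ca²⁺] = 2.6×10⁻² mol L⁻¹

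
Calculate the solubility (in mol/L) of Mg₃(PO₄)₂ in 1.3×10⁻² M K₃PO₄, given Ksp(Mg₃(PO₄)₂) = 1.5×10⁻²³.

1.5×10⁻⁷ M

Mg₃(PO₄)₂(s) ⇌ 3 Mg²⁺(aq) + 2 PO₄³⁻(aq)
With PO₄³⁻ already at 1.3×10⁻² M and s small, take [PO₄³⁻] ≈ 1.3×10⁻² M and [Mg²⁺] = 3s.
Ksp = [Mg²⁺]^3[PO₄³⁻]^2 = (3s)^3(1.3×10⁻²)^2
(3s)^3 = 1.5×10⁻²³ / (1.3×10⁻²)^2 = 8.9×10⁻²⁰
s = 1.5×10⁻⁷ M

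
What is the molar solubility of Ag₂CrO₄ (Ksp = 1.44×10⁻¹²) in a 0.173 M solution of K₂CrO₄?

1.44×10⁻⁶ M

Ag₂CrO₄(s) ⇌ 2 Ag⁺(aq) + CrO₄²⁻(aq)
Let s be the solubility of Ag₂CrO₄ here. The common ion gives [CrO₄²⁻] ≈ 0.173 M, and [Ag⁺] = 2s.
Ksp = [Ag⁺]^2[CrO₄²⁻] = (2s)^2(0.173)
(2s)^2 = 1.44×10⁻¹² / (0.173) = 8.32×10⁻¹²
s = 1.44×10⁻⁶ M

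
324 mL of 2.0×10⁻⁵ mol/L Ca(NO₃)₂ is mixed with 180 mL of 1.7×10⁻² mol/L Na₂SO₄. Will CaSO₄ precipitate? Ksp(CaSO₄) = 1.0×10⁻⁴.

No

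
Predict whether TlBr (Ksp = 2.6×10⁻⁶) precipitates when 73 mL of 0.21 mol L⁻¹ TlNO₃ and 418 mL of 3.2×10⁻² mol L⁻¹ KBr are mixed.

Total volume after mixing = 73 + 418 = 491 mL.
[Tl⁺] = (0.21)(73)/491 = 3.1×10⁻² mol L⁻¹
[Br⁻] = (3.2×10⁻²)(418)/491 = 2.7×10⁻² mol L⁻¹
Q = [Tl⁺][Br⁻] = 8.5×10⁻⁴
Since Q (8.5×10⁻⁴) exceeds Ksp (2.6×10⁻⁶), TlBr will precipitate.

Yes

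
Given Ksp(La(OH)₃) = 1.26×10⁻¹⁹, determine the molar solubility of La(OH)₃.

8.27×10⁻⁶ M

La(OH)₃(s) ⇌ La³⁺(aq) + 3 OH⁻(aq)
With molar solubility s: [La³⁺] = s, [OH⁻] = 3s.
Ksp = [La³⁺][OH⁻]^3 = s · (3s)^3 = 27s^4
27s^4 = 1.26×10⁻¹⁹  ⇒  s^4 = 4.67×10⁻²¹
Taking the 4th root, s = 8.27×10⁻⁶ mol/L.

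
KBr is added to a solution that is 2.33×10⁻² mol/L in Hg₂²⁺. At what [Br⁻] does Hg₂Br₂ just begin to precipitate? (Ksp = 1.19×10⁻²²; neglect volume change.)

7.15×10⁻¹¹ M

Precipitation begins when Q = Ksp.
Hg₂Br₂(s) ⇌ Hg₂²⁺(aq) + 2 Br⁻(aq)
Ksp = [Hg₂²⁺][Br⁻]^2 = [Br⁻]^2(2.33×10⁻²)
[Br⁻]^2 = 1.19×10⁻²² / (2.33×10⁻²) = 5.11×10⁻²¹
[Br⁻] = 7.15×10⁻¹¹ mol/L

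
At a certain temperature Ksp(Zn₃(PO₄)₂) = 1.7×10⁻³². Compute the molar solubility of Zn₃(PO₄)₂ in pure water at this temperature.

Zn₃(PO₄)₂(s) ⇌ 3 Zn²⁺(aq) + 2 PO₄³⁻(aq)
With molar solubility s: [Zn²⁺] = 3s, [PO₄³⁻] = 2s.
Ksp = [Zn²⁺]^3[PO₄³⁻]^2 = (3s)^3 · (2s)^2 = 108s^5
108s^5 = 1.7×10⁻³²  ⇒  s^5 = 1.6×10⁻³⁴
s = 1.7×10⁻⁷ M

1.7×10⁻⁷ M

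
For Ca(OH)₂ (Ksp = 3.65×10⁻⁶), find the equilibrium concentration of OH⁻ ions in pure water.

Ca(OH)₂(s) ⇌ Ca²⁺(aq) + 2 OH⁻(aq)
If s mol/L of Ca(OH)₂ dissolves, [Ca²⁺] = s and [OH⁻] = 2s.
Ksp = [Ca²⁺][OH⁻]^2 = s · (2s)^2 = 4s^3 = 3.65×10⁻⁶
s = 9.70×10⁻³ mol L⁻¹
[OH⁻] = 2s = 1.94×10⁻² mol L⁻¹

1.94×10⁻² M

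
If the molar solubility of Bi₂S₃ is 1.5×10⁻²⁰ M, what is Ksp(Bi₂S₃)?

Ksp = 8.2×10⁻⁹⁸

Bi₂S₃(s) ⇌ 2 Bi³⁺(aq) + 3 S²⁻(aq)
For each mole of Bi₂S₃ that dissolves per liter, [Bi³⁺] = 2s and [S²⁻] = 3s; let s denote this solubility.
Ksp = [Bi³⁺]^2[S²⁻]^3 = (2s)^2 · (3s)^3 = 108s^5
Ksp = 108 × (1.5×10⁻²⁰)^5 = 8.2×10⁻⁹⁸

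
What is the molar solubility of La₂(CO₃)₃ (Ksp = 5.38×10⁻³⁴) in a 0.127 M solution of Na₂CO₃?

2.56×10⁻¹⁶ M

La₂(CO₃)₃(s) ⇌ 2 La³⁺(aq) + 3 CO₃²⁻(aq)
Let s be the solubility of La₂(CO₃)₃ here. The common ion gives [CO₃²⁻] ≈ 0.127 M, and [La³⁺] = 2s.
Ksp = [La³⁺]^2[CO₃²⁻]^3 = (2s)^2(0.127)^3
(2s)^2 = 5.38×10⁻³⁴ / (0.127)^3 = 2.63×10⁻³¹
s = 2.56×10⁻¹⁶ M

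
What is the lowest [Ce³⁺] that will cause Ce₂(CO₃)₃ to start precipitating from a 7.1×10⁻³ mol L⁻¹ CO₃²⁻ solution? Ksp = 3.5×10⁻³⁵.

9.9×10⁻¹⁵ M

Precipitation begins when Q = Ksp.
Ce₂(CO₃)₃(s) ⇌ 2 Ce³⁺(aq) + 3 CO₃²⁻(aq)
Ksp = [Ce³⁺]^2[CO₃²⁻]^3 = [Ce³⁺]^2(7.1×10⁻³)^3
[Ce³⁺]^2 = 3.5×10⁻³⁵ / (7.1×10⁻³)^3 = 9.8×10⁻²⁹
[Ce³⁺] = 9.9×10⁻¹⁵ mol L⁻¹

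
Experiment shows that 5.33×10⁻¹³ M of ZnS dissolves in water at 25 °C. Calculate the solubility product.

Ksp = 2.84×10⁻²⁵

ZnS(s) ⇌ Zn²⁺(aq) + S²⁻(aq)
If s mol/L of ZnS dissolves, [Zn²⁺] = s and [S²⁻] = s.
Ksp = [Zn²⁺][S²⁻] = s · s = s^2
Ksp = (5.33×10⁻¹³)^2 = 2.84×10⁻²⁵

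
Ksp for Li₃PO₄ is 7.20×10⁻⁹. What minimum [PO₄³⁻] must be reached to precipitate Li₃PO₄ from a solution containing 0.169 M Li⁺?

Each salt precipitates once Q = Ksp for that salt.
Li₃PO₄(s) ⇌ 3 Li⁺(aq) + PO₄³⁻(aq)
Ksp = [Li⁺]^3[PO₄³⁻] = [PO₄³⁻](0.169)^3
[PO₄³⁻] = 7.20×10⁻⁹ / (0.169)^3 = 1.49×10⁻⁶
[PO₄³⁻] = 1.49×10⁻⁶ M

1.49×10⁻⁶ M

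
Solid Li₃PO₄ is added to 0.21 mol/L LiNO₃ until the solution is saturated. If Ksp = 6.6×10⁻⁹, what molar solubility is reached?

7.1×10⁻⁷ M

Li₃PO₄(s) ⇌ 3 Li⁺(aq) + PO₄³⁻(aq)
Let s be the solubility of Li₃PO₄ here. The common ion gives [Li⁺] ≈ 0.21 mol/L, and [PO₄³⁻] = s.
Ksp = [Li⁺]^3[PO₄³⁻] = (0.21)^3s
s = 6.6×10⁻⁹ / (0.21)^3 = 7.1×10⁻⁷
s = 7.1×10⁻⁷ mol/L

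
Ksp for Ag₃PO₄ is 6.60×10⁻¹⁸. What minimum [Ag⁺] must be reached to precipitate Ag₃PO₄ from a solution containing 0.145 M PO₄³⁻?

Precipitation of each salt begins when its ion product equals Ksp.
Ag₃PO₄(s) ⇌ 3 Ag⁺(aq) + PO₄³⁻(aq)
Ksp = [Ag⁺]^3[PO₄³⁻] = [Ag⁺]^3(0.145)
[Ag⁺]^3 = 6.60×10⁻¹⁸ / (0.145) = 4.55×10⁻¹⁷
[Ag⁺] = 3.57×10⁻⁶ M

3.57×10⁻⁶ M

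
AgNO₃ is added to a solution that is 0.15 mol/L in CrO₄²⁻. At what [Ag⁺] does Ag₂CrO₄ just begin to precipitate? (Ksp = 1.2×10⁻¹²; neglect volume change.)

A salt starts to precipitate once the ion product Q reaches its Ksp.
Ag₂CrO₄(s) ⇌ 2 Ag⁺(aq) + CrO₄²⁻(aq)
Ksp = [Ag⁺]^2[CrO₄²⁻] = [Ag⁺]^2(0.15)
[Ag⁺]^2 = 1.2×10⁻¹² / (0.15) = 8.0×10⁻¹²
[Ag⁺] = 2.8×10⁻⁶ mol/L

2.8×10⁻⁶ M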